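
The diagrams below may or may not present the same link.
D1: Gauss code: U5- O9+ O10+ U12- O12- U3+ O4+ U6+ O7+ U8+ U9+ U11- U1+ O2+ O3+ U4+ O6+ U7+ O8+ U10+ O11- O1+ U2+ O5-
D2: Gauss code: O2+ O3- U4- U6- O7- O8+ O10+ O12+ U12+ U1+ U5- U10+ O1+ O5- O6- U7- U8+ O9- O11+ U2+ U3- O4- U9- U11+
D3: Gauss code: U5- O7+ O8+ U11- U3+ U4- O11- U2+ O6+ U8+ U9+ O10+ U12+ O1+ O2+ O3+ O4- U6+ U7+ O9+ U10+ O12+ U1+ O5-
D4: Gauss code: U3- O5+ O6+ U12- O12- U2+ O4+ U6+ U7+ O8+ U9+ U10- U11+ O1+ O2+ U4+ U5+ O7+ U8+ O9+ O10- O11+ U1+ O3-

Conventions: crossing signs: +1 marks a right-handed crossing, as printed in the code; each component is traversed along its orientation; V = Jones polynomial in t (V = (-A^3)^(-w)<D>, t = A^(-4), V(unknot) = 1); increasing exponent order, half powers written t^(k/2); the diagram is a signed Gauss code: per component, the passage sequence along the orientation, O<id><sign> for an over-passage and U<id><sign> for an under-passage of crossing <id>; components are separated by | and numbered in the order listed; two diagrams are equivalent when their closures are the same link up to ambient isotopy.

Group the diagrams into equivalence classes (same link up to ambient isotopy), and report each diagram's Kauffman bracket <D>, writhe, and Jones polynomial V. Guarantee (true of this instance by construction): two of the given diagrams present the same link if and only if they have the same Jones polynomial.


grouping into links: {D1, D3, D4} | {D2}
V(D1) = t^3 + t^5 - t^6 + t^7 - t^8 + t^9 - t^10  (w +6, c 12, <D> = -A^-22 + A^-18 - A^-14 + A^-10 - A^-6 + A^-2 + A^6)
D2 (bracket 1; 12 crossings at w = 0): V = 1
V(D3) = t^3 + t^5 - t^6 + t^7 - t^8 + t^9 - t^10  [12 crossings, <D> = -A^-22 + A^-18 - A^-14 + A^-10 - A^-6 + A^-2 + A^6, w = +6]
V(D4) = t^3 + t^5 - t^6 + t^7 - t^8 + t^9 - t^10  (w +6, c 12, <D> = -A^-22 + A^-18 - A^-14 + A^-10 - A^-6 + A^-2 + A^6)
why: V(t) takes 2 values over 4 diagrams, fixing the grouping


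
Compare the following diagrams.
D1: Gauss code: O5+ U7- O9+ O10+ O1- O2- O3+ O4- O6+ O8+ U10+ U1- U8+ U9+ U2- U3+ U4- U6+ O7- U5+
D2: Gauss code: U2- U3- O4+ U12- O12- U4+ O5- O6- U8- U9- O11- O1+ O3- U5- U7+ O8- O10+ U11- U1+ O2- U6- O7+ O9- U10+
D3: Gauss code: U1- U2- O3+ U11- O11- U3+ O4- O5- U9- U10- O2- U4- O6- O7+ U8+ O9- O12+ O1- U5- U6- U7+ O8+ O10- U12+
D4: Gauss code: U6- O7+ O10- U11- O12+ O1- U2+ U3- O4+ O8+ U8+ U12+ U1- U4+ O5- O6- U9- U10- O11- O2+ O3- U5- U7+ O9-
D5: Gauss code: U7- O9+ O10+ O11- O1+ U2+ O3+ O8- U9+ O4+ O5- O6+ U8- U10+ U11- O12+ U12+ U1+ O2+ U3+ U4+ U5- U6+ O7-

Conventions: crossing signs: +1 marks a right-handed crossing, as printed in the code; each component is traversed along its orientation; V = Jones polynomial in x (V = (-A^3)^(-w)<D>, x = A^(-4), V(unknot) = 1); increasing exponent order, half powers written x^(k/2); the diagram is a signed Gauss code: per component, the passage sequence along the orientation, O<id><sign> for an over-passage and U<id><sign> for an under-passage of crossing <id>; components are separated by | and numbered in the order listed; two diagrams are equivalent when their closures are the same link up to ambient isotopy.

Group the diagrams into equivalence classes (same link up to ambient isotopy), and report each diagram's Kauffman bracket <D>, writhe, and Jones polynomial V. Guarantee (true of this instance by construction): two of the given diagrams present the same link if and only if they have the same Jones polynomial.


equivalence classes: {D1} | {D2, D3, D4} | {D5}
D1 (bracket A^6; 10 crossings at w = +2): V = 1
V(D2) = -x^-6 + x^-5 - x^-4 + 2x^-3 - x^-2 + x^-1  (w -4, c 12, <D> = A^-8 - A^-4 + 2 - A^4 + A^8 - A^12)
D3 (bracket A^-8 - A^-4 + 2 - A^4 + A^8 - A^12; 12 crossings at w = -4): V = -x^-6 + x^-5 - x^-4 + 2x^-3 - x^-2 + x^-1
V(D4) = -x^-6 + x^-5 - x^-4 + 2x^-3 - x^-2 + x^-1  (w -2, c 12, <D> = A^-2 - A^2 + 2A^6 - A^10 + A^14 - A^18)
V(D5) = x - x^2 + 2x^3 - x^4 + x^5 - x^6  (w +4, c 12, <D> = -A^-12 + A^-8 - A^-4 + 2 - A^4 + A^8)
key observation: V(x) takes 3 values over 5 diagrams, fixing the grouping


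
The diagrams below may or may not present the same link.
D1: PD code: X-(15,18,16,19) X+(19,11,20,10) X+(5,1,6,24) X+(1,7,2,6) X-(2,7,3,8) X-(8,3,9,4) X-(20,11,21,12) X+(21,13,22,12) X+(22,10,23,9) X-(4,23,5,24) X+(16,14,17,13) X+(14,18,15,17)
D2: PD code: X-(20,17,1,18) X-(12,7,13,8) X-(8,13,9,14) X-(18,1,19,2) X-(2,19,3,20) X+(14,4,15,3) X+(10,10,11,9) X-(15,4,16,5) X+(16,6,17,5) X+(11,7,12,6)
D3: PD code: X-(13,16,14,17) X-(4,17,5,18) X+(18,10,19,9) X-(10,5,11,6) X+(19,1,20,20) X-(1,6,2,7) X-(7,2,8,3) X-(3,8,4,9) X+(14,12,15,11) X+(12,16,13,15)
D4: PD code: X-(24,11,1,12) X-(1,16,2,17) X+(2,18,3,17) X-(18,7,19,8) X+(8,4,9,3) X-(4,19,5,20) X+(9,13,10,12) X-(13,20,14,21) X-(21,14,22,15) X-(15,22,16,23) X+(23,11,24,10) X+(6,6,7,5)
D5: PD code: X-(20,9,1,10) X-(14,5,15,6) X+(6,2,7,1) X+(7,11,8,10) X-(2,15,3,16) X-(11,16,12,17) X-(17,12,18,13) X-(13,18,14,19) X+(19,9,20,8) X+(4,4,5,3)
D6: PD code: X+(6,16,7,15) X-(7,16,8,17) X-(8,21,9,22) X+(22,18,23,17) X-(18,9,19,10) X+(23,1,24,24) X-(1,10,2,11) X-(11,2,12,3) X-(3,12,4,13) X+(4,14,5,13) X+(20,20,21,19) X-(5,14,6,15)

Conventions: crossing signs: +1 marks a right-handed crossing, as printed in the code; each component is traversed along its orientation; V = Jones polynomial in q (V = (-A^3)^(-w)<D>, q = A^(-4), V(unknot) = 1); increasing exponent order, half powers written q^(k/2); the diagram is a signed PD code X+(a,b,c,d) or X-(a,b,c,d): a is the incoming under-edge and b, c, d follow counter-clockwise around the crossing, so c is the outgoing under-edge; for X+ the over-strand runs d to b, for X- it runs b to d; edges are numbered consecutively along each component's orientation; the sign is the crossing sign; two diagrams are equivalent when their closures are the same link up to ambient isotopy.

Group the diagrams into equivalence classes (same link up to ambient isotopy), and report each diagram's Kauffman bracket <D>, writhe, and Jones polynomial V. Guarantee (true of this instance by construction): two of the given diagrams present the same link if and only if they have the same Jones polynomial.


equivalence classes: {D1} | {D2} | {D3, D4, D5, D6}
D1 (bracket A^6; 12 crossings at w = +2): V = 1
V(D2) = -q^-4 + q^-3 + q^-1  (w -2, c 10, <D> = A^-2 + A^6 - A^10)
D3 (bracket A^-2 - A^2 + 2A^6 - A^10 + A^14 - A^18; 10 crossings at w = -2): V = -q^-6 + q^-5 - q^-4 + 2q^-3 - q^-2 + q^-1
V(D4) = -q^-6 + q^-5 - q^-4 + 2q^-3 - q^-2 + q^-1  (w -2, c 12, <D> = A^-2 - A^2 + 2A^6 - A^10 + A^14 - A^18)
V(D5) = -q^-6 + q^-5 - q^-4 + 2q^-3 - q^-2 + q^-1  [10 crossings, <D> = A^-2 - A^2 + 2A^6 - A^10 + A^14 - A^18, w = -2]
V(D6) = -q^-6 + q^-5 - q^-4 + 2q^-3 - q^-2 + q^-1  (w -2, c 12, <D> = A^-2 - A^2 + 2A^6 - A^10 + A^14 - A^18)
observation: 3 values of V(q) split the 6 diagrams


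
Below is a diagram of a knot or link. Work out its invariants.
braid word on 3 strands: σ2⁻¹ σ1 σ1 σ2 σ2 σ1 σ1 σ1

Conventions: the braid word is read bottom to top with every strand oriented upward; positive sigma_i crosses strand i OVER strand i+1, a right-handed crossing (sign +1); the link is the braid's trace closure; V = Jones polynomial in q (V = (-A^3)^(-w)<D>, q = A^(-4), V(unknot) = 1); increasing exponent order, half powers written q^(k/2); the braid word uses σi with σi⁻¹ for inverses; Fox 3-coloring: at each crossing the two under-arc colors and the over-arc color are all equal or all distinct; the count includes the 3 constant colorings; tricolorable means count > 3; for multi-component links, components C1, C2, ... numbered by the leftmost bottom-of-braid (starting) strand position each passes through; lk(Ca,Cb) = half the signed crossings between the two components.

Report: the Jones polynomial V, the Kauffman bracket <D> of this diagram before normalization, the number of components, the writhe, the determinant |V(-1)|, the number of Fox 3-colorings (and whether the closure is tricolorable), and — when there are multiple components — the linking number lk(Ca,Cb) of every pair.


Jones polynomial: V(q) = q^2 - q^3 + 3q^4 - 3q^5 + 3q^6 - 3q^7 + 2q^8 - q^9
<D> = -A^-18 + 2A^-14 - 3A^-10 + 3A^-6 - 3A^-2 + 3A^2 - A^6 + A^10; writhe +6
components 1, writhe +6 (8 crossings)
3-colorings: 3 of 3^8, det 17 — not tricolorable
note: the span of V is 7, forcing >= 7 crossings in any diagram


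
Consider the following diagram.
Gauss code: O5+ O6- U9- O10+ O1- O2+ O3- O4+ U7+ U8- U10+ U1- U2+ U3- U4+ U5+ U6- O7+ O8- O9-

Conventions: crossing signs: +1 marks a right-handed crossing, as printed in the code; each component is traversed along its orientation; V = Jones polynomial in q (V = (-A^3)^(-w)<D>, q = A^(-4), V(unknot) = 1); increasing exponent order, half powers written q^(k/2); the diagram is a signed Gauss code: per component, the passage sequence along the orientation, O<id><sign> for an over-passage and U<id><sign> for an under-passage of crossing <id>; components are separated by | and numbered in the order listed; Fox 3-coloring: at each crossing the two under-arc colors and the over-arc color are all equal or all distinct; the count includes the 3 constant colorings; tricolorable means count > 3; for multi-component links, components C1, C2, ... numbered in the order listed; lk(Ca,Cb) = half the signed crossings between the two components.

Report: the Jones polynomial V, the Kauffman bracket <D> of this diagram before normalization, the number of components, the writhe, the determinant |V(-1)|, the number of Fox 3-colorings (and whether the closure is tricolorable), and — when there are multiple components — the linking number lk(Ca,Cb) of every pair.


V = 1
<D> = 1 (w = 0)
1 component over 10 crossings, w = 0
3 Fox colorings among 3^10, |V(-1)| = 1: not tricolorable
why: w = 0 (over 10 crossings) is diagram-only; (-A^3)^(0) removes it from V


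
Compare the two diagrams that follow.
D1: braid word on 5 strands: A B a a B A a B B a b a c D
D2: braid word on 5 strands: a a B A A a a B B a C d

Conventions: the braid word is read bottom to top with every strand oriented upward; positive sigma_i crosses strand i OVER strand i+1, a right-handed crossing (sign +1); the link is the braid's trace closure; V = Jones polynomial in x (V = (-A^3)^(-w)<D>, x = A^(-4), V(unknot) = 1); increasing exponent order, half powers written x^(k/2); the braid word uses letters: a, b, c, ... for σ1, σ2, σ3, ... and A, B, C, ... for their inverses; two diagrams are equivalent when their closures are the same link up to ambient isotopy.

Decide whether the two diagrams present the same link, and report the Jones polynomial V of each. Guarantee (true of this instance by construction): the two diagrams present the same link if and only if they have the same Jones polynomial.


equivalent: yes
D1 (bracket -A^-12 + A^-8 - A^-4 + 3 - A^4 + A^8 - A^12; 14 crossings at w = 0): V = -x^-3 + x^-2 - x^-1 + 3 - x + x^2 - x^3
D2 (bracket -A^-12 + A^-8 - A^-4 + 3 - A^4 + A^8 - A^12; 12 crossings at w = 0): V = -x^-3 + x^-2 - x^-1 + 3 - x + x^2 - x^3
key observation: from 14 to 12 crossings by R-moves: one link, two diagrams


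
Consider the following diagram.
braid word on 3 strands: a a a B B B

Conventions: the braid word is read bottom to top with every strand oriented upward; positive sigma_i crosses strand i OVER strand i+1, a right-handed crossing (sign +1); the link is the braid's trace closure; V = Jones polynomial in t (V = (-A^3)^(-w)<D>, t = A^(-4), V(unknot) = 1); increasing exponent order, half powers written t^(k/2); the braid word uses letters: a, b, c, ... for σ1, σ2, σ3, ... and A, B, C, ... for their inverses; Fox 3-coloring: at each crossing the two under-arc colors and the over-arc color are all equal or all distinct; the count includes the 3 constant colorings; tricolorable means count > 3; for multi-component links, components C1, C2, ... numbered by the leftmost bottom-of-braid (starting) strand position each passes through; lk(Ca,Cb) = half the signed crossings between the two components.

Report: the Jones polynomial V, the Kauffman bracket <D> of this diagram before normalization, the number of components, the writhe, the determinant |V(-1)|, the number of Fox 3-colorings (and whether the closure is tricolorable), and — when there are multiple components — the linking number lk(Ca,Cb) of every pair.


V(t) = -t^-3 + t^-2 - t^-1 + 3 - t + t^2 - t^3
bracket: -A^-12 + A^-8 - A^-4 + 3 - A^4 + A^8 - A^12, w = 0
1 component, writhe 0, over 6 crossings
det 9, colorings 27 of 3^6 — tricolorable
observation: palindromic: swapping t for 1/t fixes V


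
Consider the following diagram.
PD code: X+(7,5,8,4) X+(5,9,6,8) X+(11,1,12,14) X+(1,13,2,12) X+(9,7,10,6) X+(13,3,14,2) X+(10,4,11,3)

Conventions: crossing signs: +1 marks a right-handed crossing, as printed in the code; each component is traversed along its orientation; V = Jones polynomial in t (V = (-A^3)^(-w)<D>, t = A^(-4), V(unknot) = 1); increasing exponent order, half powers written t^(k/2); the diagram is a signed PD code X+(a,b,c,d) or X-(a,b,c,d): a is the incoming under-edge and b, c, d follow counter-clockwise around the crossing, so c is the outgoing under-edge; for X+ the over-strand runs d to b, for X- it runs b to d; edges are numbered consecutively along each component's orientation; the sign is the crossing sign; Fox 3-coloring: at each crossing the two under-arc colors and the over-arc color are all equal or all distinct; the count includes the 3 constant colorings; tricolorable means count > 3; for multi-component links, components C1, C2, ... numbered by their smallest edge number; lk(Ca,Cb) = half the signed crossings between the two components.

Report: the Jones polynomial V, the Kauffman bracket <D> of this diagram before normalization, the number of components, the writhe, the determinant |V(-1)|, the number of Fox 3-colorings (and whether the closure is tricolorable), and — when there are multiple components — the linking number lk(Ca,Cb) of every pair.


Jones polynomial: V(t) = t^2 + 2t^4 - 2t^5 + t^6 - 2t^7 + t^8
<D> = -A^-11 + 2A^-7 - A^-3 + 2A - 2A^5 - A^13; writhe +7
components 1, writhe +7 (7 crossings)
3-colorings: 27 of 3^7, det 9 — tricolorable
note: the span of V is 6, forcing >= 6 crossings in any diagram


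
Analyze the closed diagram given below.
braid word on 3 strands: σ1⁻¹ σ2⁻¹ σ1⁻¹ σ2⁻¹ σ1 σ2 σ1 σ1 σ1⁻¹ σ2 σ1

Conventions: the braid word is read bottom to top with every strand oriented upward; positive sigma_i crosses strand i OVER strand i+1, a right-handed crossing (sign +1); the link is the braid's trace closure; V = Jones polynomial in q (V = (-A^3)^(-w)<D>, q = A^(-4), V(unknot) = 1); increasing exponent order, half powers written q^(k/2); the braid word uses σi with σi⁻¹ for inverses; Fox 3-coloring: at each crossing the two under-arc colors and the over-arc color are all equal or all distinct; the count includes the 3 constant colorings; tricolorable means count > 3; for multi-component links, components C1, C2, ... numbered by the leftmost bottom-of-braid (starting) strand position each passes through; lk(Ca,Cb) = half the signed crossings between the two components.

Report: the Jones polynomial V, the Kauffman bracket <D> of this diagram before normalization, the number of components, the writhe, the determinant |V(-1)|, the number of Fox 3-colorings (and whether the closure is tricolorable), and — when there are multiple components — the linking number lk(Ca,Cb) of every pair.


V = -q^(-1/2) - q^(1/2)
<D> = A + A^5 (w = +1)
2 components over 11 crossings, w = +1
lk(C1,C2): 0
9 Fox colorings among 3^11, |V(-1)| = 0: tricolorable
why: det 0 = |V(-1)|; divisible by 3, so tricolorable


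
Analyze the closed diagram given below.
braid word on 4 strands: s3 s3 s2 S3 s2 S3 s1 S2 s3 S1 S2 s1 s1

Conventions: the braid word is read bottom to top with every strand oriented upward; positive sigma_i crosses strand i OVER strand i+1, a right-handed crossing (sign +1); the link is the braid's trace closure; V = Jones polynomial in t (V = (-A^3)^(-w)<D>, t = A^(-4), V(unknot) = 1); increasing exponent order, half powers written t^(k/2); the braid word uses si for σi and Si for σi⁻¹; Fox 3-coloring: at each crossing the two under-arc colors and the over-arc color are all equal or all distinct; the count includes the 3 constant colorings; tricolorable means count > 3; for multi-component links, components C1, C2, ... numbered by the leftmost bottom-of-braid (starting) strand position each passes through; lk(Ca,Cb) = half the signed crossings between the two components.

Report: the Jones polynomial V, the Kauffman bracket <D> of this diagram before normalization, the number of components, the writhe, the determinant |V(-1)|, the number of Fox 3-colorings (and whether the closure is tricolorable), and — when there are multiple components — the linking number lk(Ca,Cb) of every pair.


V(t) = t^-1 - 1 + 2t - 2t^2 + 2t^3 - 2t^4 + t^5
bracket: -A^-11 + 2A^-7 - 2A^-3 + 2A - 2A^5 + A^9 - A^13, w = +3
1 component, writhe +3, over 13 crossings
det 11, colorings 3 of 3^13 — not tricolorable
observation: the span of V is 6, forcing >= 6 crossings in any diagram


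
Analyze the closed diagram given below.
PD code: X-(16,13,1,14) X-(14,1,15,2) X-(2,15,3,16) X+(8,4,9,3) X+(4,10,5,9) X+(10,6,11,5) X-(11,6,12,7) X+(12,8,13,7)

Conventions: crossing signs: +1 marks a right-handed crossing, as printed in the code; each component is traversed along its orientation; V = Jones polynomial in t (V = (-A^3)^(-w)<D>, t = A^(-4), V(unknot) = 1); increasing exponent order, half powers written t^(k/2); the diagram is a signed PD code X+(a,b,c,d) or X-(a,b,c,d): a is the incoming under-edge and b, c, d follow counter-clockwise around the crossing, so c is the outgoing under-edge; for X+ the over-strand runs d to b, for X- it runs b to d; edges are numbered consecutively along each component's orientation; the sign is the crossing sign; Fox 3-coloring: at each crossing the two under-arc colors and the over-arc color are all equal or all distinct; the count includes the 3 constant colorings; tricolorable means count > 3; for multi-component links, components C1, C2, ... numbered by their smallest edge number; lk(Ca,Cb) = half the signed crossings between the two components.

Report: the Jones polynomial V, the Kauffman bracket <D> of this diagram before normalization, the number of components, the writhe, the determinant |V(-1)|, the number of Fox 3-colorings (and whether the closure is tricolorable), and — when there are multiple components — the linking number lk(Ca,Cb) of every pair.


V(t) = -t^-3 + t^-2 - t^-1 + 3 - t + t^2 - t^3
bracket: -A^-12 + A^-8 - A^-4 + 3 - A^4 + A^8 - A^12, w = 0
1 component, writhe 0, over 8 crossings
det 9, colorings 27 of 3^8 — tricolorable
observation: w = 0 (over 8 crossings) is diagram-only; (-A^3)^(0) removes it from V


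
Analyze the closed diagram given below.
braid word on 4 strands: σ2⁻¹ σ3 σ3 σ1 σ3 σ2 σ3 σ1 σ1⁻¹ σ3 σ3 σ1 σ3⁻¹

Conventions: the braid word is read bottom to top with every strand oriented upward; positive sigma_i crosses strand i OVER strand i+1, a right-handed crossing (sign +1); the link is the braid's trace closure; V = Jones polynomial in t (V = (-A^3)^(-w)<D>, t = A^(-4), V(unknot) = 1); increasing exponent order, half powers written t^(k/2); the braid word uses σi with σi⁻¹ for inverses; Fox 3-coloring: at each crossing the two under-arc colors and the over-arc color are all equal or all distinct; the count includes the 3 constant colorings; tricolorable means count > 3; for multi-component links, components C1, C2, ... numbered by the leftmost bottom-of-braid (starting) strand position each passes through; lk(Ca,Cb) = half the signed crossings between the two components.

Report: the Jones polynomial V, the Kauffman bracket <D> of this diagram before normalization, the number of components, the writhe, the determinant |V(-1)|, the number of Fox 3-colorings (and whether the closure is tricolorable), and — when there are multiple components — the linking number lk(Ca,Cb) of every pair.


V = t^2 - t^3 + 3t^4 - 3t^5 + 3t^6 - 3t^7 + 2t^8 - t^9
<D> = A^-15 - 2A^-11 + 3A^-7 - 3A^-3 + 3A - 3A^5 + A^9 - A^13 (w = +7)
1 component over 13 crossings, w = +7
3 Fox colorings among 3^13, |V(-1)| = 17: not tricolorable
why: V spans 7 powers of t: at least 7 crossings in any diagram


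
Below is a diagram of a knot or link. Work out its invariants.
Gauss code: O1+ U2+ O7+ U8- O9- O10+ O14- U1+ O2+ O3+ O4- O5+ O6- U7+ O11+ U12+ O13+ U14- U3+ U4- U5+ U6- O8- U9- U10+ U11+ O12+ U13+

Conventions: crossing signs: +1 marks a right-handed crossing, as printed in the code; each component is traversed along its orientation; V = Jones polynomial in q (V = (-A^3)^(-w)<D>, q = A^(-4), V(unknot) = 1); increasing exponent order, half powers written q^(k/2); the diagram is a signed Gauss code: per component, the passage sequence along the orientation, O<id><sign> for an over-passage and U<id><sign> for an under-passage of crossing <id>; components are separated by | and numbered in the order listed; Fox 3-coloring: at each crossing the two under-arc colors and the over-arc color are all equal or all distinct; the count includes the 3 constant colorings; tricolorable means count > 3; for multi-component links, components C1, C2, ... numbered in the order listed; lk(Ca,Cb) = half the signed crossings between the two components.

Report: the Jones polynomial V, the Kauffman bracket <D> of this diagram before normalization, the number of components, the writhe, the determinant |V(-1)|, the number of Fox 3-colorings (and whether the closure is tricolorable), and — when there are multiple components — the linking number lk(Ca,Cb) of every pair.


Jones polynomial: V(q) = 1 - q + 3q^2 - 3q^3 + 3q^4 - 4q^5 + 3q^6 - 2q^7 + q^8
<D> = A^-20 - 2A^-16 + 3A^-12 - 4A^-8 + 3A^-4 - 3 + 3A^4 - A^8 + A^12; writhe +4
components 1, writhe +4 (14 crossings)
3-colorings: 9 of 3^14, det 21 — tricolorable
note: w = +4 (over 14 crossings) is diagram-only; (-A^3)^(-4) removes it from V


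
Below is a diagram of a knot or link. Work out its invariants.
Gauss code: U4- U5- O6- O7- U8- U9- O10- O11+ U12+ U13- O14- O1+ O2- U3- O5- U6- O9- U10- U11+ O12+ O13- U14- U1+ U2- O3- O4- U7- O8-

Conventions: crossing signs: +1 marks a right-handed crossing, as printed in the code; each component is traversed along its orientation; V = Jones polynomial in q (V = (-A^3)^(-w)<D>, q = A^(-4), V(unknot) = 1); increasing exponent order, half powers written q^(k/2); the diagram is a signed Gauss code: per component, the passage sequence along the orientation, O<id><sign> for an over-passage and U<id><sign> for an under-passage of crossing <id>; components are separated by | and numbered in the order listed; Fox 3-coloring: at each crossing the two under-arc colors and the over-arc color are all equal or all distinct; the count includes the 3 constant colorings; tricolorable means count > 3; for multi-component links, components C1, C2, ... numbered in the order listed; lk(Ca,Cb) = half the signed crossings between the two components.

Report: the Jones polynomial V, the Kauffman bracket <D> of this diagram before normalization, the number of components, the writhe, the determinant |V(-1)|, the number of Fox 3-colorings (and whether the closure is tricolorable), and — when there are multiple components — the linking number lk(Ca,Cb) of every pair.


V(q) = -q^-8 + q^-5 + q^-3
bracket: A^-12 + A^-4 - A^8, w = -8
1 component, writhe -8, over 14 crossings
det 3, colorings 9 of 3^14 — tricolorable
observation: w = -8 shifts under R1 moves; the (-A^3)^(8) factor cancels that in V


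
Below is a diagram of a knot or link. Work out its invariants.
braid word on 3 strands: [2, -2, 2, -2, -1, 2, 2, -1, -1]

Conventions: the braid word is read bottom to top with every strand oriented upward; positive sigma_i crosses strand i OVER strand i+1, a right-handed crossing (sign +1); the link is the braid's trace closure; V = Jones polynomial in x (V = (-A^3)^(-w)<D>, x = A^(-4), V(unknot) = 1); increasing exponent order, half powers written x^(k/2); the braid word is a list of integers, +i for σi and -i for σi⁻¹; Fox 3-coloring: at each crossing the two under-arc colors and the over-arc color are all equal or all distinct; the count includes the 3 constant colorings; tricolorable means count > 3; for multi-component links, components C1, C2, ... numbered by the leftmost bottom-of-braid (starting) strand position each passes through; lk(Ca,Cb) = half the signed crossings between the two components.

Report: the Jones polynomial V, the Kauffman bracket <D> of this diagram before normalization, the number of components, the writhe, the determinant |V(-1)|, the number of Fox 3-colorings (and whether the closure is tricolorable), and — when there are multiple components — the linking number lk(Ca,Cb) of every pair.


V = x^(-7/2) - x^(-5/2) + x^(-3/2) - 2x^(-1/2) - x^(3/2)
<D> = A^-9 + 2A^-1 - A^3 + A^7 - A^11 (w = -1)
2 components over 9 crossings, w = -1
lk(C1,C2): +1
9 Fox colorings among 3^9, |V(-1)| = 6: tricolorable
why: the word shrinks to σ1⁻¹ σ2 σ2 σ1⁻¹ σ1⁻¹ after cancelling


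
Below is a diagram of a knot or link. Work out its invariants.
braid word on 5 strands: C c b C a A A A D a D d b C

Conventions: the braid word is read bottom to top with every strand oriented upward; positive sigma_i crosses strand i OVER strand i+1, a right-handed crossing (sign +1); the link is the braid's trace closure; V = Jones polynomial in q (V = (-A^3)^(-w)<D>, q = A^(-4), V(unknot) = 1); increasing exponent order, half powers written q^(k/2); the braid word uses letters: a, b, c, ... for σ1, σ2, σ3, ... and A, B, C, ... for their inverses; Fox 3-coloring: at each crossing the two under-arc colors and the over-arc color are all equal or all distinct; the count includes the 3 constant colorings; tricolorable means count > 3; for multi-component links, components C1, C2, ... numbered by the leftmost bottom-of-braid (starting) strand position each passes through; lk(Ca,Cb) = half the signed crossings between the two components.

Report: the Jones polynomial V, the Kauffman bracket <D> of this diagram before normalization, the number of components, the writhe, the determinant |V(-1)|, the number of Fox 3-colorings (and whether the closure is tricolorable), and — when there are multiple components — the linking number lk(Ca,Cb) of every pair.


Jones polynomial: V(q) = q^-2 - q^-1 + 1 - q + q^2
<D> = A^-14 - A^-10 + A^-6 - A^-2 + A^2; writhe -2
components 1, writhe -2 (14 crossings)
3-colorings: 3 of 3^14, det 5 — not tricolorable
note: inverse pairs cancel, leaving σ2 σ3⁻¹ σ1⁻¹ σ1⁻¹ σ4⁻¹ σ1 σ2 σ3⁻¹


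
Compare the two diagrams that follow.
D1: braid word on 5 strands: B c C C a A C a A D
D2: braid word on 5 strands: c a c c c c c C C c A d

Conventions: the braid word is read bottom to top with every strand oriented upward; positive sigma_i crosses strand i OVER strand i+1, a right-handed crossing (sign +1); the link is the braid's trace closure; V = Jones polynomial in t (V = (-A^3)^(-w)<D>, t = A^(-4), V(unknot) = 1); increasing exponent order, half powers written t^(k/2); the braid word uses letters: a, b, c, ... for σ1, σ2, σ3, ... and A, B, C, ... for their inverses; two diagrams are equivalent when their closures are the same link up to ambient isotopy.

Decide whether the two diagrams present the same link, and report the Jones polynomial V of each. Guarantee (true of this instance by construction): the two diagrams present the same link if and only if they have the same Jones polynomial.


equivalent: no
V(D1) = t^-3 + t^-2 + t^-1 + 1  (w -4, c 10, <D> = A^-12 + A^-8 + A^-4 + 1)
D2 (bracket -A^-14 - A^-10 + A^2 + 2A^6 + 2A^10 + A^14; 12 crossings at w = +6): V = t + 2t^2 + 2t^3 + t^4 - t^7 - t^8
why: 2 classes among 2 diagrams; unequal V(t) rules out equality


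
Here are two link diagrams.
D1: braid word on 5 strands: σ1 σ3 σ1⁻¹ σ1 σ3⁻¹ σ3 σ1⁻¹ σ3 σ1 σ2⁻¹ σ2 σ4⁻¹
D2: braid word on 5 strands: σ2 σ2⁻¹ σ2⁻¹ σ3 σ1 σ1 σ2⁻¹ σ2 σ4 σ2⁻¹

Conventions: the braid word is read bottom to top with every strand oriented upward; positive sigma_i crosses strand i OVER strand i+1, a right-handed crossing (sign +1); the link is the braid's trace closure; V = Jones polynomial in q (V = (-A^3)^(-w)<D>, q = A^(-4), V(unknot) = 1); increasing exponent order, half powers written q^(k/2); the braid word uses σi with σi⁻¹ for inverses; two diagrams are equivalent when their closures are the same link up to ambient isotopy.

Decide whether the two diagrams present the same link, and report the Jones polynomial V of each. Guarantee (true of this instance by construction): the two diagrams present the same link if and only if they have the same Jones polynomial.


same link: no
V(D1) = 1 + q + q^2 + q^3  [12 crossings, <D> = A^-6 + A^-2 + A^2 + A^6, w = +2]
V(D2) = q^-2 + 2 + q^2  [10 crossings, <D> = A^-2 + 2A^6 + A^14, w = +2]
insight: comparing 2 Jones polynomials yields 2 groups


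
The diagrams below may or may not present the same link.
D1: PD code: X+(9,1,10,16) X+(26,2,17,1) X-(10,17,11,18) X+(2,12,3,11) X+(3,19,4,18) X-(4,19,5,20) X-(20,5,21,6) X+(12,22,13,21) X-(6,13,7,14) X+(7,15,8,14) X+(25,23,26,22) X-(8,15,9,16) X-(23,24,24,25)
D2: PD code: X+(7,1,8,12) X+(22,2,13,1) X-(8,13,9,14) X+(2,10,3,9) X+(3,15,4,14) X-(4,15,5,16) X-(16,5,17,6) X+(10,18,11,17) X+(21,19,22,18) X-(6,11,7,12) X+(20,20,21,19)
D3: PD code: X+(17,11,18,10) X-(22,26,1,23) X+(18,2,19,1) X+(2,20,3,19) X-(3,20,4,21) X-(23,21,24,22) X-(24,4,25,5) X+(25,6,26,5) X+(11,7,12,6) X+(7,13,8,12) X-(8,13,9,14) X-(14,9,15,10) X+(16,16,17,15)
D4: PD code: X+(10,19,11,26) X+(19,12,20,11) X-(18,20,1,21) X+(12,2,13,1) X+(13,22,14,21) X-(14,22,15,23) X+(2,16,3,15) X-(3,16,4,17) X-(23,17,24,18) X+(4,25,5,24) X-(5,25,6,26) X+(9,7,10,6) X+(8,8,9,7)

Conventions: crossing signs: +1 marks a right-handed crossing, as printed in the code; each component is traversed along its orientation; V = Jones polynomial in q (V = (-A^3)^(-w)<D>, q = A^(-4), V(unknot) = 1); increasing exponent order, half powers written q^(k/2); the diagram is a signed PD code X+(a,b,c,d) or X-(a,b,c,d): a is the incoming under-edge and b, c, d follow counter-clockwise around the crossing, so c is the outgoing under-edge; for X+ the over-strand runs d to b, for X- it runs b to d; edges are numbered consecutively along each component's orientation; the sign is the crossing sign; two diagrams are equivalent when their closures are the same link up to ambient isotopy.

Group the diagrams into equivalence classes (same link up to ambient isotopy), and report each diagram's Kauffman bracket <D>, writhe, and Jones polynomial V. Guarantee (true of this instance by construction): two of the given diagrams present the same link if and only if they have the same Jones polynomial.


equivalence classes: {D1, D2, D4} | {D3}
D1 (bracket -A^-11 + 2A^-7 - A^-3 + 2A - A^5 + A^9; 13 crossings at w = +1): V = -q^(-3/2) + q^(-1/2) - 2q^(1/2) + q^(3/2) - 2q^(5/2) + q^(7/2)
V(D2) = -q^(-3/2) + q^(-1/2) - 2q^(1/2) + q^(3/2) - 2q^(5/2) + q^(7/2)  (w +3, c 11, <D> = -A^-5 + 2A^-1 - A^3 + 2A^7 - A^11 + A^15)
V(D3) = -q^(-5/2) - q^(-1/2)  (w +1, c 13, <D> = A^5 + A^13)
D4 (bracket -A^-5 + 2A^-1 - A^3 + 2A^7 - A^11 + A^15; 13 crossings at w = +3): V = -q^(-3/2) + q^(-1/2) - 2q^(1/2) + q^(3/2) - 2q^(5/2) + q^(7/2)
observation: V(q) takes 2 values over 4 diagrams, fixing the grouping


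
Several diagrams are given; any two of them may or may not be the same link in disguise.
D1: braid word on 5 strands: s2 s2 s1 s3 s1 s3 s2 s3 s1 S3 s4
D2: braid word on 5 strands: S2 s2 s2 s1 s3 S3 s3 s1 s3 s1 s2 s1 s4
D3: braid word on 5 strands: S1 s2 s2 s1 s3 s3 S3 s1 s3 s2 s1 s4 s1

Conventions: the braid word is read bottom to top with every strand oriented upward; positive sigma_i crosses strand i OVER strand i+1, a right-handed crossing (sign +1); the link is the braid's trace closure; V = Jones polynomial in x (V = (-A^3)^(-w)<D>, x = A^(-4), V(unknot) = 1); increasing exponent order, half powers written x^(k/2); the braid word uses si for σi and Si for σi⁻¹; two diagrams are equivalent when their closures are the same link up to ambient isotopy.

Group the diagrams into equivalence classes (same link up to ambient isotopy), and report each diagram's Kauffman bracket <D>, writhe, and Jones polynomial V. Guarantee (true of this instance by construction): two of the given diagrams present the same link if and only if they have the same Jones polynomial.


classes: {D1, D2, D3}
V(D1) = -x^(5/2) - 2x^(9/2) + x^(11/2) - 2x^(13/2) + 2x^(15/2) - x^(17/2) + x^(19/2)  [11 crossings, <D> = -A^-11 + A^-7 - 2A^-3 + 2A - A^5 + 2A^9 + A^17, w = +9]
V(D2) = -x^(5/2) - 2x^(9/2) + x^(11/2) - 2x^(13/2) + 2x^(15/2) - x^(17/2) + x^(19/2)  [13 crossings, <D> = -A^-11 + A^-7 - 2A^-3 + 2A - A^5 + 2A^9 + A^17, w = +9]
D3 (bracket -A^-11 + A^-7 - 2A^-3 + 2A - A^5 + 2A^9 + A^17; 13 crossings at w = +9): V = -x^(5/2) - 2x^(9/2) + x^(11/2) - 2x^(13/2) + 2x^(15/2) - x^(17/2) + x^(19/2)
note: all 3 diagrams share one V(x), hence one class


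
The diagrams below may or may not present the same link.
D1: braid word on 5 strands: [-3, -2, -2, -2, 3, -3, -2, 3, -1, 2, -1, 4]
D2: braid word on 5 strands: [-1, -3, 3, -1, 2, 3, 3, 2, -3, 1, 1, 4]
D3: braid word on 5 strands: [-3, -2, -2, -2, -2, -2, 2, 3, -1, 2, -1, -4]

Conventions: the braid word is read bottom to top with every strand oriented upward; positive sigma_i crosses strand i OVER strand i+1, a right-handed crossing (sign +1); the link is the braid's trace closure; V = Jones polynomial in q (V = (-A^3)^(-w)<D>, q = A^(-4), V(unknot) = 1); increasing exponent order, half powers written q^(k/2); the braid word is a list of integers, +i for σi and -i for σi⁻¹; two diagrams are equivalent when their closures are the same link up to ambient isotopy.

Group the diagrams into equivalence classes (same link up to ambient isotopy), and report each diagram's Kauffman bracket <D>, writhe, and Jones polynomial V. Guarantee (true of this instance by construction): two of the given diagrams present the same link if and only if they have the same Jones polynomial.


classes: {D1, D3} | {D2}
V(D1) = q^-8 - q^-7 + 2q^-6 - q^-5 + 2q^-4 + q^-2  [12 crossings, <D> = A^-4 + 2A^4 - A^8 + 2A^12 - A^16 + A^20, w = -4]
V(D2) = 1 + q^3 + q^4 + q^5  [12 crossings, <D> = A^-8 + A^-4 + 1 + A^12, w = +4]
V(D3) = q^-8 - q^-7 + 2q^-6 - q^-5 + 2q^-4 + q^-2  [12 crossings, <D> = A^-10 + 2A^-2 - A^2 + 2A^6 - A^10 + A^14, w = -6]
note: V(q) takes 2 values over 3 diagrams, fixing the grouping


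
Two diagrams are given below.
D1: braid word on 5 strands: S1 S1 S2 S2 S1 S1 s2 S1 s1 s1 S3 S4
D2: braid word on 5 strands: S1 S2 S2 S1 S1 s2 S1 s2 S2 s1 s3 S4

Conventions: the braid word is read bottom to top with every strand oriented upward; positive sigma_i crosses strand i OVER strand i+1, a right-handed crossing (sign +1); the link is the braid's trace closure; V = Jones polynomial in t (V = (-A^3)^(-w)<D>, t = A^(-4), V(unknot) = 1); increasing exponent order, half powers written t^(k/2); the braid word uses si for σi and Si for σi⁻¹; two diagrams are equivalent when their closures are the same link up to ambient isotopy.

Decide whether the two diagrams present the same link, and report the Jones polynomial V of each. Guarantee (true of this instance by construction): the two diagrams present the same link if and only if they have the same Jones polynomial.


equivalent: yes
D1 (bracket A^-14 - A^-10 + 2A^-6 - A^-2 + A^2 - A^6; 12 crossings at w = -6): V = -t^-6 + t^-5 - t^-4 + 2t^-3 - t^-2 + t^-1
V(D2) = -t^-6 + t^-5 - t^-4 + 2t^-3 - t^-2 + t^-1  (w -4, c 12, <D> = A^-8 - A^-4 + 2 - A^4 + A^8 - A^12)
key observation: Markov moves rewrite D1 (12 crossings) into D2 (12)


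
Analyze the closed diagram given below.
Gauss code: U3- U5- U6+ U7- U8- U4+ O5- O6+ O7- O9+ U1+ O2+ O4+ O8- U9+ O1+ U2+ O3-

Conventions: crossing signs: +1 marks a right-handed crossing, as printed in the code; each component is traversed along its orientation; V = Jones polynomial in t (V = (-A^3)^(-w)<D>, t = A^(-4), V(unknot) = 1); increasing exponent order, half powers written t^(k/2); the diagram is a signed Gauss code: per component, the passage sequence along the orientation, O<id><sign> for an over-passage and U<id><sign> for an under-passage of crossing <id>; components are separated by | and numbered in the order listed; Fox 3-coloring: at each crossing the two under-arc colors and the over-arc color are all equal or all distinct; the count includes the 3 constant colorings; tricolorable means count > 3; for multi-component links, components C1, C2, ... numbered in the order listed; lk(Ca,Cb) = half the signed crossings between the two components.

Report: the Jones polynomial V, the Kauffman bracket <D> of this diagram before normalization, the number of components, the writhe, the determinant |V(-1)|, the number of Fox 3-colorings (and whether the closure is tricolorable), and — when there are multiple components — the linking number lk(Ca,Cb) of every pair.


V = t + t^3 - t^4
<D> = A^-13 - A^-9 - A^-1 (w = +1)
1 component over 9 crossings, w = +1
9 Fox colorings among 3^9, |V(-1)| = 3: tricolorable
why: w = +1 shifts under R1 moves; the (-A^3)^(-1) factor cancels that in V


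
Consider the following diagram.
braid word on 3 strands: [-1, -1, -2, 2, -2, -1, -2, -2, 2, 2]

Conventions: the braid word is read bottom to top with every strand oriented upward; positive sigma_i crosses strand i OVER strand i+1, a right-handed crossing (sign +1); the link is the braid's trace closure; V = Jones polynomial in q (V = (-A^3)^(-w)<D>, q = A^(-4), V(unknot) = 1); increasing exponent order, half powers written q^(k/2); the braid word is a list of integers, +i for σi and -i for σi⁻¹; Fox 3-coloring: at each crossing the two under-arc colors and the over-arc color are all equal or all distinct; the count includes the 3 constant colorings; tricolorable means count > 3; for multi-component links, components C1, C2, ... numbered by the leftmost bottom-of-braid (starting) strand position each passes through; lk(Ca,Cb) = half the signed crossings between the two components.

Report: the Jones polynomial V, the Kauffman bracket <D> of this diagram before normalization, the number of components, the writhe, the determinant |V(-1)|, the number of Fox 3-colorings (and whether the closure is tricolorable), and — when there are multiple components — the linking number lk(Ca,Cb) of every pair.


V = -q^-4 + q^-3 + q^-1
<D> = A^-8 + 1 - A^4 (w = -4)
1 component over 10 crossings, w = -4
9 Fox colorings among 3^10, |V(-1)| = 3: tricolorable
why: free reduction leaves σ1⁻¹ σ1⁻¹ σ2⁻¹ σ1⁻¹ of the original 10 letters


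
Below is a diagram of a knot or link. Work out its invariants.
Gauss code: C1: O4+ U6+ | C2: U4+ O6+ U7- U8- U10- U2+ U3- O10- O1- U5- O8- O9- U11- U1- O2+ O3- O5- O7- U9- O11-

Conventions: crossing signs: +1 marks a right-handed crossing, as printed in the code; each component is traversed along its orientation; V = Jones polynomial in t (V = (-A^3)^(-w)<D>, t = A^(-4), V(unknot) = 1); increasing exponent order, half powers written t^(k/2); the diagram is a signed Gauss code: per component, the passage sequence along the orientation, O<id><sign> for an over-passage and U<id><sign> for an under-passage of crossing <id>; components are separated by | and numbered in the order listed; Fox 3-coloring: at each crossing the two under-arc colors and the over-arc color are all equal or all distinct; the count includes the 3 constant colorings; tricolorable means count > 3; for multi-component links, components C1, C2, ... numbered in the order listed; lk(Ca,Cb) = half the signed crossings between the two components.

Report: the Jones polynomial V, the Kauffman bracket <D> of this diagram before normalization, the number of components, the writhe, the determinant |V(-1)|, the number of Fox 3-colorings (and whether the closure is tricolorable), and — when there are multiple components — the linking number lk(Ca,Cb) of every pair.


V = t^(-13/2) - t^(-11/2) + 2t^(-9/2) - 2t^(-7/2) + t^(-5/2) - 2t^(-3/2) - t^(1/2)
<D> = A^-17 + 2A^-9 - A^-5 + 2A^-1 - 2A^3 + A^7 - A^11 (w = -5)
2 components over 11 crossings, w = -5
lk(C1,C2): +1
3 Fox colorings among 3^11, |V(-1)| = 10: not tricolorable
why: the span of V is 7, within the link bound 11 + 2 - 1
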